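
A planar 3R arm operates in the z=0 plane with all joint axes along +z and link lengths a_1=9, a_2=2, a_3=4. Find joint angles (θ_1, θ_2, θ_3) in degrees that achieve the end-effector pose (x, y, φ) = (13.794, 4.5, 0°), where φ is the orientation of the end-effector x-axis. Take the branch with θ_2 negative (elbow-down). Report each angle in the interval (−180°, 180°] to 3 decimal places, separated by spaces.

30.003 -30.014 0.011

wrist centre = target − a_3·(cos φ, sin φ) = (9.7940, 4.5000)
cos θ_2 = (116.1724−9²−2²)/(2·9·2) = 0.8659; θ_2 = -30.0143° (elbow-down)
β = atan2(4.5000,9.7940) = 24.6771°; ψ = atan2(-1.0004,10.7318) = -5.3258°
θ_1 = β − ψ = 30.0029°
θ_3 = φ − θ_1 − θ_2 = 0.0113° (wrapped to (-180°,180°])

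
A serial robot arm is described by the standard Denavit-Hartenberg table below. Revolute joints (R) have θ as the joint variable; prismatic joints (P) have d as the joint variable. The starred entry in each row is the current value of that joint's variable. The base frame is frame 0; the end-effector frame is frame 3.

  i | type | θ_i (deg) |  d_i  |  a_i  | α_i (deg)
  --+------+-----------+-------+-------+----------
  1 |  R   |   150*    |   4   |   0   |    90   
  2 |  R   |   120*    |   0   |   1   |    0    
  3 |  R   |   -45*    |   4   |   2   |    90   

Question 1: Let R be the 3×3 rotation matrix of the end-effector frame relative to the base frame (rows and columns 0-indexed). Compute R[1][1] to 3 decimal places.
0.866

End-effector y-axis (col 1 of R) = (0.5000,0.8660,0.0000)
R[1][1] = 0.8660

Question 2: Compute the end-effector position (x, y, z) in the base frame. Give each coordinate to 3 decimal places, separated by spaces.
after link 1: o_1 = (0.0000, 0.0000, 4.0000)
after link 2: o_2 = (0.4330, -0.2500, 4.8660)
after link 3: o_3 = (1.9847, 3.4729, 6.7979)

1.985 3.473 6.798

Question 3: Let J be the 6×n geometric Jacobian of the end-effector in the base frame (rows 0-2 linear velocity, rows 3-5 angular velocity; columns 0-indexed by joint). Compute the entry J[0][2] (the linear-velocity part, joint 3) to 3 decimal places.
1.673

axis z_2 = (0.5000,0.8660,0.0000); lever o_n−o_2 = (1.5517,3.7229,1.9319)
cross product → J_v[:, 2] = (1.6730,-0.9659,0.5176)
J_ω[:, 2] = z_2
entry J[0][2] = 1.6730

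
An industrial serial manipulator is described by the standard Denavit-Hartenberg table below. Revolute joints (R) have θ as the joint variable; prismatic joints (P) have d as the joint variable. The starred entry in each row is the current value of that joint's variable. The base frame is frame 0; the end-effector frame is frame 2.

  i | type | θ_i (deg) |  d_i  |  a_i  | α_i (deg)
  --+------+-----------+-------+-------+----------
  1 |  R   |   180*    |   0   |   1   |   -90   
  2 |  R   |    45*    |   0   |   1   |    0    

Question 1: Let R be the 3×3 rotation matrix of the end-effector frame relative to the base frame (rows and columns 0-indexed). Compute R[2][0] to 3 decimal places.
-0.707

End-effector x-axis (col 0 of R) = (-0.7071,0.0000,-0.7071)
R[2][0] = -0.7071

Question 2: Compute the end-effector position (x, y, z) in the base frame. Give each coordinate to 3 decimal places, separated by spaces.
-1.707 0.000 -0.707

after link 1: o_1 = (-1.0000, 0.0000, 0.0000)
after link 2: o_2 = (-1.7071, 0.0000, -0.7071)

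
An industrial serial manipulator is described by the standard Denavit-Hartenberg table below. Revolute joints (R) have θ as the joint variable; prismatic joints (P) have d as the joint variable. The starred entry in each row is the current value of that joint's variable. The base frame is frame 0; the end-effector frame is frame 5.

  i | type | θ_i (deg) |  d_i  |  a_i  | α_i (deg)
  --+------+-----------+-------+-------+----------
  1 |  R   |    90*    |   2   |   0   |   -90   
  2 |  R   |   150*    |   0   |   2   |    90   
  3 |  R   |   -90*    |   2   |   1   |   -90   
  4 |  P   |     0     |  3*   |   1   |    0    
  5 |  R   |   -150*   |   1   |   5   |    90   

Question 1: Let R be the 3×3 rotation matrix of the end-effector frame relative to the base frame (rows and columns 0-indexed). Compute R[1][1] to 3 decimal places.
End-effector y-axis (col 1 of R) = (-0.0000,-0.8660,-0.5000)
R[1][1] = -0.8660

-0.866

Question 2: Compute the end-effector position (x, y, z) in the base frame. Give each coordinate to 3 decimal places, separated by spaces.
-2.330 -2.946 -4.897

after link 1: o_1 = (0.0000, 0.0000, 2.0000)
after link 2: o_2 = (-0.0000, -1.7321, 1.0000)
after link 3: o_3 = (1.0000, -0.7321, -0.7321)
after link 4: o_4 = (2.0000, -3.3301, -2.2321)
after link 5: o_5 = (-2.3301, -2.9462, -4.8971)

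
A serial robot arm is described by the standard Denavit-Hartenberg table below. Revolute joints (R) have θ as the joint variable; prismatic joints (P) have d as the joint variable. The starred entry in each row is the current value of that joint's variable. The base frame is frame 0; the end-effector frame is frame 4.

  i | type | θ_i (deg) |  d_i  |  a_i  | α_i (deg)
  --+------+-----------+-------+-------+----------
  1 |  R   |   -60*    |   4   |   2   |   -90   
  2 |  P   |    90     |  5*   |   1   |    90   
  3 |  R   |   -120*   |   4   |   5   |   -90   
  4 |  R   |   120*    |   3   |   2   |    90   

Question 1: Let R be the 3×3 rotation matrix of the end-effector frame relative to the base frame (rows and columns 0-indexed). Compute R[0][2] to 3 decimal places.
End-effector z-axis (col 2 of R) = (-0.8995,0.0580,0.4330)
R[0][2] = -0.8995

-0.900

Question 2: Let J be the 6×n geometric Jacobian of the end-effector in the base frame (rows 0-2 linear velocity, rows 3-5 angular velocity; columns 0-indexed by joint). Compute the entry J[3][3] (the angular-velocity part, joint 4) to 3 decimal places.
-0.433

axis z_3 = (-0.4330,-0.2500,-0.8660); lever o_n−o_3 = (-1.4151,1.1830,-3.0981)
cross product → J_v[:, 3] = (1.7990,-0.1160,-0.8660)
J_ω[:, 3] = z_3
entry J[3][3] = -0.4330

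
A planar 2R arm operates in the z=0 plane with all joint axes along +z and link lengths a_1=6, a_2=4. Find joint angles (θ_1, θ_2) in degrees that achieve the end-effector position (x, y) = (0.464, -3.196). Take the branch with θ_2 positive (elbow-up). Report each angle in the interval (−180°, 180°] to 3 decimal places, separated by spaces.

-120.000 150.003

cos θ_2 = (10.4297−6²−4²)/(2·6·4) = -0.8660; θ_2 = 150.0026° (elbow-up)
β = atan2(-3.1960,0.4640) = -81.7394°; ψ = atan2(1.9998,2.5358) = 38.2608°
θ_1 = β − ψ = -120.0002°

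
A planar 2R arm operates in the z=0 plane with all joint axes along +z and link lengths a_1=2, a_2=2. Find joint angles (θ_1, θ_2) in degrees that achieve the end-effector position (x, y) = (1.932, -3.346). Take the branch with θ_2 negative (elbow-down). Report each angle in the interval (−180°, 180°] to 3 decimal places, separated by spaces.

cos θ_2 = (14.9283−2²−2²)/(2·2·2) = 0.8660; θ_2 = -29.9980° (elbow-down)
β = atan2(-3.3460,1.9320) = -59.9976°; ψ = atan2(-0.9999,3.7321) = -14.9990°
θ_1 = β − ψ = -44.9986°

-44.999 -29.998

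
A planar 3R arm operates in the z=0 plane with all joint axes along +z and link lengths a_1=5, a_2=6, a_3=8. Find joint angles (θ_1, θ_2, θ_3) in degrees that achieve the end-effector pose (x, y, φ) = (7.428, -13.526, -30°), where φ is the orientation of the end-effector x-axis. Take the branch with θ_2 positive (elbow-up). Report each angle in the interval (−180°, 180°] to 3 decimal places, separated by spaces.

-120.005 60.006 29.998

wrist centre = target − a_3·(cos φ, sin φ) = (0.4998, -9.5260)
cos θ_2 = (90.9945−5²−6²)/(2·5·6) = 0.4999; θ_2 = 60.0061° (elbow-up)
β = atan2(-9.5260,0.4998) = -86.9966°; ψ = atan2(5.1965,7.9994) = 33.0079°
θ_1 = β − ψ = -120.0045°
θ_3 = φ − θ_1 − θ_2 = 29.9985° (wrapped to (-180°,180°])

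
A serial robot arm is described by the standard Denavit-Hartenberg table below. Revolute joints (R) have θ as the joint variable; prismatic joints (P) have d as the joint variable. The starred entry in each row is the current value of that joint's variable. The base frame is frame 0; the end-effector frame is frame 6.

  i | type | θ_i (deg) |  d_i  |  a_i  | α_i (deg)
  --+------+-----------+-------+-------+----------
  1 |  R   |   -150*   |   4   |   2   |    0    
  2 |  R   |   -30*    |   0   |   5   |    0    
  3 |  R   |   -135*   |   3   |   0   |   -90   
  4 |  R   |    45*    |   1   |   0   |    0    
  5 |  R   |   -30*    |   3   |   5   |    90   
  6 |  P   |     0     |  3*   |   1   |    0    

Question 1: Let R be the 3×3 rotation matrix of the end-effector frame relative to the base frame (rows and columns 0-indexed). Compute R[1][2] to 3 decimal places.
End-effector z-axis (col 2 of R) = (0.1830,0.1830,0.9659)
R[1][2] = 0.1830

0.183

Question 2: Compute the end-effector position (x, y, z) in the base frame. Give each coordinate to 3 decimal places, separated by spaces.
-4.913 6.476 8.345

after link 1: o_1 = (-1.7321, -1.0000, 4.0000)
after link 2: o_2 = (-6.7321, -1.0000, 4.0000)
after link 3: o_3 = (-6.7321, -1.0000, 7.0000)
after link 4: o_4 = (-7.4392, -0.2929, 7.0000)
after link 5: o_5 = (-6.1454, 5.2435, 5.7059)
after link 6: o_6 = (-4.9134, 6.4755, 8.3449)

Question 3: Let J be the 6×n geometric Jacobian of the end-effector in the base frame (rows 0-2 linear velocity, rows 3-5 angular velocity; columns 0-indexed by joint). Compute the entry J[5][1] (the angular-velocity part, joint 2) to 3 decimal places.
axis z_1 = (0.0000,0.0000,1.0000); lever o_n−o_1 = (-3.1813,7.4755,4.3449)
cross product → J_v[:, 1] = (-7.4755,-3.1813,0.0000)
J_ω[:, 1] = z_1
entry J[5][1] = 1.0000

1.000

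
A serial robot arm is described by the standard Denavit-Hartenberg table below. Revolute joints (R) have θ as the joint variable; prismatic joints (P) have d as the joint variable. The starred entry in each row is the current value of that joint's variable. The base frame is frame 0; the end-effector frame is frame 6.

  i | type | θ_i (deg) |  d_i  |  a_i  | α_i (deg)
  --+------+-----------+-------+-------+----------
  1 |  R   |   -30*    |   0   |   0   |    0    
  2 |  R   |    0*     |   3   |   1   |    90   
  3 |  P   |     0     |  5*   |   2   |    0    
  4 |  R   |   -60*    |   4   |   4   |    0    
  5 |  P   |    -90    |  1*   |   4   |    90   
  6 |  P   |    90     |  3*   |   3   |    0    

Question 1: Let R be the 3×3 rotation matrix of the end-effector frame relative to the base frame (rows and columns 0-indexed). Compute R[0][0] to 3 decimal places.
End-effector x-axis (col 0 of R) = (-0.5000,-0.8660,-0.0000)
R[0][0] = -0.5000

-0.500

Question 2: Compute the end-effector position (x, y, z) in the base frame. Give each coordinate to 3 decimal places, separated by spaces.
-6.469 -11.276 0.134

after link 1: o_1 = (0.0000, 0.0000, 0.0000)
after link 2: o_2 = (0.8660, -0.5000, 3.0000)
after link 3: o_3 = (0.0981, -5.8301, 3.0000)
after link 4: o_4 = (-0.1699, -10.2942, -0.4641)
after link 5: o_5 = (-3.6699, -9.4282, -2.4641)
after link 6: o_6 = (-6.4689, -11.2763, 0.1340)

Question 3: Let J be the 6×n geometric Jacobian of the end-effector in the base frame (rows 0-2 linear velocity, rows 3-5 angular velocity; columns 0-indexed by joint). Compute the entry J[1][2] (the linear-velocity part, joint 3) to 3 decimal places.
prismatic axis z_2 = (-0.5000,-0.8660,0.0000)
J_v[:, 2] = z_2; J_ω[:, 2] = (0,0,0)
entry J[1][2] = -0.8660

-0.866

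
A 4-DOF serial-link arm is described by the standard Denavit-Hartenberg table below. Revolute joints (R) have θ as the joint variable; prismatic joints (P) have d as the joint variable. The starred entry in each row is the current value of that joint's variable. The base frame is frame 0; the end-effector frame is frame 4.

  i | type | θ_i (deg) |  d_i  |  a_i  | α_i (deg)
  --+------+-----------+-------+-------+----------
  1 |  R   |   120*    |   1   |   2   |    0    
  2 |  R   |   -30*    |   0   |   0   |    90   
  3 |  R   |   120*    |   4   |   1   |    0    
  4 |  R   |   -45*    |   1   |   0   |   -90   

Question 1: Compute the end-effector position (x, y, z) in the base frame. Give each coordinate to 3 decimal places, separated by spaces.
after link 1: o_1 = (-1.0000, 1.7321, 1.0000)
after link 2: o_2 = (-1.0000, 1.7321, 1.0000)
after link 3: o_3 = (3.0000, 1.2321, 1.8660)
after link 4: o_4 = (4.0000, 1.2321, 1.8660)

4.000 1.232 1.866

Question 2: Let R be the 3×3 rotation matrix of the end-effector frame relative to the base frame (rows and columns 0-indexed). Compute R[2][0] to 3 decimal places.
End-effector x-axis (col 0 of R) = (-0.0000,0.2588,0.9659)
R[2][0] = 0.9659

0.966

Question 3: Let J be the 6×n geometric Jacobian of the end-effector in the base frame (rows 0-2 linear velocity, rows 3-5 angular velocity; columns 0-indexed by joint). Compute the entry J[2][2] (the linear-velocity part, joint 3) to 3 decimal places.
axis z_2 = (1.0000,-0.0000,0.0000); lever o_n−o_2 = (5.0000,-0.5000,0.8660)
cross product → J_v[:, 2] = (-0.0000,-0.8660,-0.5000)
J_ω[:, 2] = z_2
entry J[2][2] = -0.5000

-0.500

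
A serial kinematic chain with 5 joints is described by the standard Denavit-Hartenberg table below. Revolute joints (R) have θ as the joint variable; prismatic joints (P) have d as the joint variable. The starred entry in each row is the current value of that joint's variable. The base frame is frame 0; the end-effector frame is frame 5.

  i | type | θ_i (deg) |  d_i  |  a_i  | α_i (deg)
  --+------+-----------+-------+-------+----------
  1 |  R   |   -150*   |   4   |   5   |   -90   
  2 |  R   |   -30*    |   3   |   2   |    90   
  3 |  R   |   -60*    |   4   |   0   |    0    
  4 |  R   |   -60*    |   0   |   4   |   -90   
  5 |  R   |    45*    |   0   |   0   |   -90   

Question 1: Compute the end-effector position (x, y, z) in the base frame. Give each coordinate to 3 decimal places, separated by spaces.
after link 1: o_1 = (-4.3301, -2.5000, 4.0000)
after link 2: o_2 = (-4.3301, -5.9641, 5.0000)
after link 3: o_3 = (-2.5981, -4.9641, 8.4641)
after link 4: o_4 = (-2.8301, -1.0981, 7.4641)
after link 5: o_5 = (-2.8301, -1.0981, 7.4641)

-2.830 -1.098 7.464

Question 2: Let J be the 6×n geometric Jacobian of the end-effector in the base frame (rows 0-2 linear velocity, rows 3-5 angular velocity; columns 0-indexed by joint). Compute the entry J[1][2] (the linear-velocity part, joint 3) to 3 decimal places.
0.232

axis z_2 = (0.4330,0.2500,0.8660); lever o_n−o_2 = (1.5000,4.8660,2.4641)
cross product → J_v[:, 2] = (-3.5981,0.2321,1.7321)
J_ω[:, 2] = z_2
entry J[1][2] = 0.2321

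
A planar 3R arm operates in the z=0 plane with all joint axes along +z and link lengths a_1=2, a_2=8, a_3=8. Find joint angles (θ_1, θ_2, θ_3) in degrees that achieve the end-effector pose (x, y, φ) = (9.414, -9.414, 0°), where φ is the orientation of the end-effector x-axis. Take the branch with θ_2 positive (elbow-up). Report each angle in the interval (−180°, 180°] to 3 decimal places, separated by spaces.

-117.925 45.012 72.913

wrist centre = target − a_3·(cos φ, sin φ) = (1.4140, -9.4140)
cos θ_2 = (90.6228−2²−8²)/(2·2·8) = 0.7070; θ_2 = 45.0117° (elbow-up)
β = atan2(-9.4140,1.4140) = -81.4579°; ψ = atan2(5.6580,7.6557) = 36.4666°
θ_1 = β − ψ = -117.9245°
θ_3 = φ − θ_1 − θ_2 = 72.9128° (wrapped to (-180°,180°])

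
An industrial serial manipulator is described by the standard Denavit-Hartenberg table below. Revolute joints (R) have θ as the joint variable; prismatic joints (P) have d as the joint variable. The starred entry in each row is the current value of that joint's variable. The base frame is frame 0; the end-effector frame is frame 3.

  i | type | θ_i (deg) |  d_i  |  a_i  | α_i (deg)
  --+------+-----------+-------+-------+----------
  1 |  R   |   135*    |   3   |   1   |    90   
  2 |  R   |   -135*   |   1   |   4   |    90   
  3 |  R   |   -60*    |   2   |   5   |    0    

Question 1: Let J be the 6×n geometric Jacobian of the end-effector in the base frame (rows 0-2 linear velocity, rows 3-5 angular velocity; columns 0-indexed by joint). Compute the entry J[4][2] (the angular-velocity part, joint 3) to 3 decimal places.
axis z_2 = (0.5000,-0.5000,0.7071); lever o_n−o_2 = (-0.8119,-5.3119,-0.3536)
cross product → J_v[:, 2] = (3.9328,-0.3973,-3.0619)
J_ω[:, 2] = z_2
entry J[4][2] = -0.5000

-0.500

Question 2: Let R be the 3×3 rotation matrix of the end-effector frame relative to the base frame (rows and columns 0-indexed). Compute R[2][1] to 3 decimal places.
End-effector y-axis (col 1 of R) = (0.7866,-0.0795,-0.6124)
R[2][1] = -0.6124

-0.612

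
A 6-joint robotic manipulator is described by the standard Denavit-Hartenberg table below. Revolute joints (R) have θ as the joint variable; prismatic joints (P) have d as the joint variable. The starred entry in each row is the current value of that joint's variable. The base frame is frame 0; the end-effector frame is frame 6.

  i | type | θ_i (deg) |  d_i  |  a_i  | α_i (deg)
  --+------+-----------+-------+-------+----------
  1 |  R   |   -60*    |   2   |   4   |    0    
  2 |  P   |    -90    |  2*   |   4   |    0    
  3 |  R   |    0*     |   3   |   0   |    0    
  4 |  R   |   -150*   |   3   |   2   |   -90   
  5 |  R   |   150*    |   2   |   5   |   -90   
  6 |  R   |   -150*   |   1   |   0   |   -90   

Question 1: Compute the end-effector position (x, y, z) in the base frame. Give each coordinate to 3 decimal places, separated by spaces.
-4.611 -6.915 8.366

after link 1: o_1 = (2.0000, -3.4641, 2.0000)
after link 2: o_2 = (-1.4641, -5.4641, 4.0000)
after link 3: o_3 = (-1.4641, -5.4641, 7.0000)
after link 4: o_4 = (-0.4641, -3.7321, 10.0000)
after link 5: o_5 = (-4.3612, -6.4821, 7.5000)
after link 6: o_6 = (-4.6112, -6.9151, 8.3660)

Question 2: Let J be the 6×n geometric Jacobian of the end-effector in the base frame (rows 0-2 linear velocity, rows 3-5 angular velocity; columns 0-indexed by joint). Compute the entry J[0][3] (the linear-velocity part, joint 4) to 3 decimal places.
1.451

axis z_3 = (0.0000,0.0000,1.0000); lever o_n−o_3 = (-3.1471,-1.4510,1.3660)
cross product → J_v[:, 3] = (1.4510,-3.1471,0.0000)
J_ω[:, 3] = z_3
entry J[0][3] = 1.4510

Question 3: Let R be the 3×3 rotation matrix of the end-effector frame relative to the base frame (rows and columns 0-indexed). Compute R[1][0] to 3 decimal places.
0.900

End-effector x-axis (col 0 of R) = (-0.0580,0.8995,0.4330)
R[1][0] = 0.8995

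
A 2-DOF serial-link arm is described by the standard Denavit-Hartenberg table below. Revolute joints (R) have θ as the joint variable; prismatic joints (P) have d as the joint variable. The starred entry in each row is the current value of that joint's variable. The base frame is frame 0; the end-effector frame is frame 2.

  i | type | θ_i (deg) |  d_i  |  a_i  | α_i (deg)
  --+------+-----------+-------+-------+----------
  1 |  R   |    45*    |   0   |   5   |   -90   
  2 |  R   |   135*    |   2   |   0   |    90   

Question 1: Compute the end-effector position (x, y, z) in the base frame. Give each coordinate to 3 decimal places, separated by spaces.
after link 1: o_1 = (3.5355, 3.5355, 0.0000)
after link 2: o_2 = (2.1213, 4.9497, 0.0000)

2.121 4.950 0.000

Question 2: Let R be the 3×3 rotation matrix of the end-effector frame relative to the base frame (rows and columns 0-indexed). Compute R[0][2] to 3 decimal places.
0.500

End-effector z-axis (col 2 of R) = (0.5000,0.5000,-0.7071)
R[0][2] = 0.5000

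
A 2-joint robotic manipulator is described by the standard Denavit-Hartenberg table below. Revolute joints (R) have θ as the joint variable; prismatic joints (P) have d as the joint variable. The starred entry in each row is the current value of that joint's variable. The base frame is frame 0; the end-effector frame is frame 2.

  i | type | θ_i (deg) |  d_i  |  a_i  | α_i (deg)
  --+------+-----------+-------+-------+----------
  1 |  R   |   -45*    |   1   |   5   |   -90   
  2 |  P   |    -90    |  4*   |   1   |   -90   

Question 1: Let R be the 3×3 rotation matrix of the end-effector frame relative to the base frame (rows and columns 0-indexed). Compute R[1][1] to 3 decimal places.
-0.707

End-effector y-axis (col 1 of R) = (-0.7071,-0.7071,-0.0000)
R[1][1] = -0.7071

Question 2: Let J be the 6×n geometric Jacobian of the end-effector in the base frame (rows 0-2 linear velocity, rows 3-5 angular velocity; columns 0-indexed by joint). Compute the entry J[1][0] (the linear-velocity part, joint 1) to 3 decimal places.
6.364

axis z_0 = ẑ; lever o_n−o_0 = (6.3640,-0.7071,2.0000)
cross product → J_v[:, 0] = (0.7071,6.3640,-0.0000)
J_ω[:, 0] = z_0
entry J[1][0] = 6.3640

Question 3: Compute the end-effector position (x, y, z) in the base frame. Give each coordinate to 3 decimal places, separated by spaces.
after link 1: o_1 = (3.5355, -3.5355, 1.0000)
after link 2: o_2 = (6.3640, -0.7071, 2.0000)

6.364 -0.707 2.000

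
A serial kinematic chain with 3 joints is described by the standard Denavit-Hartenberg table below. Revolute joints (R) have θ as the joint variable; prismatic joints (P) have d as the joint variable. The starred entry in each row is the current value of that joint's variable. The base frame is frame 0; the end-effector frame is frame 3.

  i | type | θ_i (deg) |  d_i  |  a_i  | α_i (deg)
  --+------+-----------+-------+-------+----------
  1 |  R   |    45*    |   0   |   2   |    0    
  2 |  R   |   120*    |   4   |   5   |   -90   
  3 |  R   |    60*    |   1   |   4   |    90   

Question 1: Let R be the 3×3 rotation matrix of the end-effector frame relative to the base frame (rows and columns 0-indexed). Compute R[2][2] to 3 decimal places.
0.500

End-effector z-axis (col 2 of R) = (-0.8365,0.2241,0.5000)
R[2][2] = 0.5000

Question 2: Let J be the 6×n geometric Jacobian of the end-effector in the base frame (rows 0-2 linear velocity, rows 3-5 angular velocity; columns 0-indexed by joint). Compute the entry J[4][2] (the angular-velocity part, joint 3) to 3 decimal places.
-0.966

axis z_2 = (-0.2588,-0.9659,0.0000); lever o_n−o_2 = (-2.1907,-0.4483,-3.4641)
cross product → J_v[:, 2] = (3.3461,-0.8966,-2.0000)
J_ω[:, 2] = z_2
entry J[4][2] = -0.9659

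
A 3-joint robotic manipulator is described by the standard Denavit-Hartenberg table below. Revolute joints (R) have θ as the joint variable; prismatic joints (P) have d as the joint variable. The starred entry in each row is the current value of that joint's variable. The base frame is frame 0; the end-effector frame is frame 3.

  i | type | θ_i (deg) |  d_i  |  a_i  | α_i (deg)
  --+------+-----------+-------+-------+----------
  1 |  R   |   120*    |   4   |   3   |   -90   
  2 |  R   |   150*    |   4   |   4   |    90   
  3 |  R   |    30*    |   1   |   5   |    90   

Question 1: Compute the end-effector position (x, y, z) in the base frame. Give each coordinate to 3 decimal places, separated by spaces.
after link 1: o_1 = (-1.5000, 2.5981, 4.0000)
after link 2: o_2 = (-3.2321, -2.4019, 2.0000)
after link 3: o_3 = (-3.7721, -6.4665, -1.0311)

-3.772 -6.467 -1.031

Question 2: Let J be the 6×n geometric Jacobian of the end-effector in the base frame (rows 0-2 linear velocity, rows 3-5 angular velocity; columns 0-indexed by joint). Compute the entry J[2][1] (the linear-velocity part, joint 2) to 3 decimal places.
axis z_1 = (-0.8660,-0.5000,0.0000); lever o_n−o_1 = (-2.2721,-9.0646,-5.0311)
cross product → J_v[:, 1] = (2.5155,-4.3571,6.7141)
J_ω[:, 1] = z_1
entry J[2][1] = 6.7141

6.714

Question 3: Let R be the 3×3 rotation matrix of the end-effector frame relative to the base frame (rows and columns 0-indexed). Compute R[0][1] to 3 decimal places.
End-effector y-axis (col 1 of R) = (-0.2500,0.4330,-0.8660)
R[0][1] = -0.2500

-0.250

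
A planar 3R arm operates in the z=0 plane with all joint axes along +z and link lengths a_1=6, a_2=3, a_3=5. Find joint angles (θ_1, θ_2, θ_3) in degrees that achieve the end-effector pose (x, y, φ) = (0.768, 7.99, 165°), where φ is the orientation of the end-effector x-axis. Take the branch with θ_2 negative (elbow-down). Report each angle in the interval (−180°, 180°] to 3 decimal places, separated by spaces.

60.010 -30.026 135.017

wrist centre = target − a_3·(cos φ, sin φ) = (5.5976, 6.6959)
cos θ_2 = (76.1686−6²−3²)/(2·6·3) = 0.8658; θ_2 = -30.0265° (elbow-down)
β = atan2(6.6959,5.5976) = 50.1051°; ψ = atan2(-1.5012,8.5974) = -9.9046°
θ_1 = β − ψ = 60.0098°
θ_3 = φ − θ_1 − θ_2 = 135.0167° (wrapped to (-180°,180°])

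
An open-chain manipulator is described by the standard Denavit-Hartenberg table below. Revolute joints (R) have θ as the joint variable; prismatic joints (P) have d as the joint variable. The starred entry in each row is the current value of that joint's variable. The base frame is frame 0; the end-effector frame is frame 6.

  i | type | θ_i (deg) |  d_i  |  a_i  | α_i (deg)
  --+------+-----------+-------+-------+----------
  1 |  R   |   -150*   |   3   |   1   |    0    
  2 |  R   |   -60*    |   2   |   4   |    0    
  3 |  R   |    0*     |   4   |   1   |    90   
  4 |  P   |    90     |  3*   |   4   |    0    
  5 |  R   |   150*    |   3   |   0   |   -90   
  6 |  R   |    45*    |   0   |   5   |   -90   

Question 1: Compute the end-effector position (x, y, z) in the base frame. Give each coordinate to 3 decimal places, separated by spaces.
after link 1: o_1 = (-0.8660, -0.5000, 3.0000)
after link 2: o_2 = (-4.3301, 1.5000, 5.0000)
after link 3: o_3 = (-5.1962, 2.0000, 9.0000)
after link 4: o_4 = (-3.6962, 4.5981, 13.0000)
after link 5: o_5 = (-2.1962, 7.1962, 13.0000)
after link 6: o_6 = (-2.4330, 3.2504, 9.9381)

-2.433 3.250 9.938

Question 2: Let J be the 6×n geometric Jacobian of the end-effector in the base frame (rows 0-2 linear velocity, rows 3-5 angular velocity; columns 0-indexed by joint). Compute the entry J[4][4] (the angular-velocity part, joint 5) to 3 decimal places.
0.866

axis z_4 = (0.5000,0.8660,0.0000); lever o_n−o_4 = (1.2632,-1.3477,-3.0619)
cross product → J_v[:, 4] = (-2.6517,1.5309,-1.7678)
J_ω[:, 4] = z_4
entry J[4][4] = 0.8660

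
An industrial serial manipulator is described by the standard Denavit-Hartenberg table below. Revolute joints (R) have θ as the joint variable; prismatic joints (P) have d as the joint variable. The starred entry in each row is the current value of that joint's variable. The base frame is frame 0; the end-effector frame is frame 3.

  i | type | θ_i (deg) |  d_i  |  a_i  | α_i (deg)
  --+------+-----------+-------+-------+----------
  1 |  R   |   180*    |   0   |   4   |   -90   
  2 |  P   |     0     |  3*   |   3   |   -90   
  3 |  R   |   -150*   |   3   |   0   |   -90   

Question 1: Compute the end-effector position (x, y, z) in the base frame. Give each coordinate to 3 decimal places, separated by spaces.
-7.000 -3.000 -3.000

after link 1: o_1 = (-4.0000, 0.0000, 0.0000)
after link 2: o_2 = (-7.0000, -3.0000, 0.0000)
after link 3: o_3 = (-7.0000, -3.0000, -3.0000)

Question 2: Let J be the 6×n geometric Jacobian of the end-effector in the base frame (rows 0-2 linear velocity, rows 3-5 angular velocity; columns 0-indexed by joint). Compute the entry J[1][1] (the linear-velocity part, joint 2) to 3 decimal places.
prismatic axis z_1 = (-0.0000,-1.0000,0.0000)
J_v[:, 1] = z_1; J_ω[:, 1] = (0,0,0)
entry J[1][1] = -1.0000

-1.000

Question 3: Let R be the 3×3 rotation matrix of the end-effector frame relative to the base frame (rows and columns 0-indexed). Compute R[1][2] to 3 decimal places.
End-effector z-axis (col 2 of R) = (-0.5000,-0.8660,0.0000)
R[1][2] = -0.8660

-0.866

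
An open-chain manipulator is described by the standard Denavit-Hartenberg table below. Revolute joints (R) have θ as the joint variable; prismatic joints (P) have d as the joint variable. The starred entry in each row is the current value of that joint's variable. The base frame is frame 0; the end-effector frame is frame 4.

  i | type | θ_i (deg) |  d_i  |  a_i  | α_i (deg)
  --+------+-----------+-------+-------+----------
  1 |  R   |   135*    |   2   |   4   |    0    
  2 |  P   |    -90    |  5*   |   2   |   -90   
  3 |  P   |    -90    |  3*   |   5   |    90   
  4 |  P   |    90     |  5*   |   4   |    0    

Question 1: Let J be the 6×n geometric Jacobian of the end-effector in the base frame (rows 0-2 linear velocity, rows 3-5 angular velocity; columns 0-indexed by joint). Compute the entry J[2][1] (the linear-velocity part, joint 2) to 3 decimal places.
1.000

prismatic axis z_1 = (0.0000,0.0000,1.0000)
J_v[:, 1] = z_1; J_ω[:, 1] = (0,0,0)
entry J[2][1] = 1.0000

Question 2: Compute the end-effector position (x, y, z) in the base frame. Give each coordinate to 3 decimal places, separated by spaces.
after link 1: o_1 = (-2.8284, 2.8284, 2.0000)
after link 2: o_2 = (-1.4142, 4.2426, 7.0000)
after link 3: o_3 = (-3.5355, 6.3640, 12.0000)
after link 4: o_4 = (-9.8995, 5.6569, 12.0000)

-9.899 5.657 12.000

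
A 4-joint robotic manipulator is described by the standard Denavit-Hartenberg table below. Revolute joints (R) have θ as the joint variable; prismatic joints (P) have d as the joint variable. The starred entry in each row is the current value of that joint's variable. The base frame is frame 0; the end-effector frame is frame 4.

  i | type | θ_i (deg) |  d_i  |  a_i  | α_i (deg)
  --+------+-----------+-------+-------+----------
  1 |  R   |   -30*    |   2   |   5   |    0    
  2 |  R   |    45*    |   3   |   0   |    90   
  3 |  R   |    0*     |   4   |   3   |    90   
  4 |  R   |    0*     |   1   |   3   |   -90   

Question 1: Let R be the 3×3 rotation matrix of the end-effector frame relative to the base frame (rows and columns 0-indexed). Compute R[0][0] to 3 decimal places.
End-effector x-axis (col 0 of R) = (0.9659,0.2588,0.0000)
R[0][0] = 0.9659

0.966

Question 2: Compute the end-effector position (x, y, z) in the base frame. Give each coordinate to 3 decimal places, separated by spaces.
11.161 -4.811 4.000

after link 1: o_1 = (4.3301, -2.5000, 2.0000)
after link 2: o_2 = (4.3301, -2.5000, 5.0000)
after link 3: o_3 = (8.2632, -5.5872, 5.0000)
after link 4: o_4 = (11.1610, -4.8108, 4.0000)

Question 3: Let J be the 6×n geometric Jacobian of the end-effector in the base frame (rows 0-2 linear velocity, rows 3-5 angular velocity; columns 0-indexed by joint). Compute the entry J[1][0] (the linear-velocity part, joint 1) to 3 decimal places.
axis z_0 = ẑ; lever o_n−o_0 = (11.1610,-4.8108,4.0000)
cross product → J_v[:, 0] = (4.8108,11.1610,-0.0000)
J_ω[:, 0] = z_0
entry J[1][0] = 11.1610

11.161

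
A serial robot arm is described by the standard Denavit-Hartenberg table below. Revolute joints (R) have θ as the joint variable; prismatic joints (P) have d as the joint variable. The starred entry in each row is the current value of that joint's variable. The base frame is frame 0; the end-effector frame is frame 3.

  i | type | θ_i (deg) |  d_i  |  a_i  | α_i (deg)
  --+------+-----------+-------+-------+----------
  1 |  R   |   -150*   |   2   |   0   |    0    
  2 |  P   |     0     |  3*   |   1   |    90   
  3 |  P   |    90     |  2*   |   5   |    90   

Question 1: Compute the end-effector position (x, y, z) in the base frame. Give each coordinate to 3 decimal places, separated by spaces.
after link 1: o_1 = (0.0000, 0.0000, 2.0000)
after link 2: o_2 = (-0.8660, -0.5000, 5.0000)
after link 3: o_3 = (-1.8660, 1.2321, 10.0000)

-1.866 1.232 10.000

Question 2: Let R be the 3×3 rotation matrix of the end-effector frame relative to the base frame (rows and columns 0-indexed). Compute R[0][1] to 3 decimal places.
End-effector y-axis (col 1 of R) = (-0.5000,0.8660,0.0000)
R[0][1] = -0.5000

-0.500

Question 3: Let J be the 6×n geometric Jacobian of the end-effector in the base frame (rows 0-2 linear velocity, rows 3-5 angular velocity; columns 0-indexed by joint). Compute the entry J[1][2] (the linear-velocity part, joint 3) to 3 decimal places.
prismatic axis z_2 = (-0.5000,0.8660,0.0000)
J_v[:, 2] = z_2; J_ω[:, 2] = (0,0,0)
entry J[1][2] = 0.8660

0.866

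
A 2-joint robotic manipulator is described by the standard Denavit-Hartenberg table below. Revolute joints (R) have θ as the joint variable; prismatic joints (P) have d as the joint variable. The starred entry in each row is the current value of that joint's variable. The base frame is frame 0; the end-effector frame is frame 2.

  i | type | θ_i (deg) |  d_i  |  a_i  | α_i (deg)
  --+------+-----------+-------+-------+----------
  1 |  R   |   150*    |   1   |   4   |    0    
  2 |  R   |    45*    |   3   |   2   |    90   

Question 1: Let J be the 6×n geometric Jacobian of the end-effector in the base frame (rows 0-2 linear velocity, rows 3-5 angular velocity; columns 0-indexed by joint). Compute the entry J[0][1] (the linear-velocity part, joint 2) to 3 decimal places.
axis z_1 = (0.0000,0.0000,1.0000); lever o_n−o_1 = (-1.9319,-0.5176,3.0000)
cross product → J_v[:, 1] = (0.5176,-1.9319,0.0000)
J_ω[:, 1] = z_1
entry J[0][1] = 0.5176

0.518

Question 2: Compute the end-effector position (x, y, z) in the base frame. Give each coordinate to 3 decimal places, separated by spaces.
-5.396 1.482 4.000

after link 1: o_1 = (-3.4641, 2.0000, 1.0000)
after link 2: o_2 = (-5.3960, 1.4824, 4.0000)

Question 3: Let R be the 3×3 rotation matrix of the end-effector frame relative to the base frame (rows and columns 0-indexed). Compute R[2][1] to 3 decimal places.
1.000

End-effector y-axis (col 1 of R) = (0.0000,-0.0000,1.0000)
R[2][1] = 1.0000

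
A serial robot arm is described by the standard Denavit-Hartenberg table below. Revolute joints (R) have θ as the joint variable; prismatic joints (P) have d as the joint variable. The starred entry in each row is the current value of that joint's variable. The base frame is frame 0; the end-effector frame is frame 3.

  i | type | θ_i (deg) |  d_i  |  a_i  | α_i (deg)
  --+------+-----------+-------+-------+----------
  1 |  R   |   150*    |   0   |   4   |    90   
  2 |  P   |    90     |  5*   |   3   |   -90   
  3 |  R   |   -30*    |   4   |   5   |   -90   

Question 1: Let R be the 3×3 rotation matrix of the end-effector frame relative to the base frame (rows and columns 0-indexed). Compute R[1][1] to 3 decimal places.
0.500

End-effector y-axis (col 1 of R) = (-0.8660,0.5000,-0.0000)
R[1][1] = 0.5000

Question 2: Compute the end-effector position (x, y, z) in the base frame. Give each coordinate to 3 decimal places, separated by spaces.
3.750 6.495 7.330

after link 1: o_1 = (-3.4641, 2.0000, 0.0000)
after link 2: o_2 = (-0.9641, 6.3301, 3.0000)
after link 3: o_3 = (3.7500, 6.4952, 7.3301)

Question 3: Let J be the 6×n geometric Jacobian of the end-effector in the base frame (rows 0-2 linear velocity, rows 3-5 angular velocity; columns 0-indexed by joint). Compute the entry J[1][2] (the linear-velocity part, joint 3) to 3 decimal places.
axis z_2 = (0.8660,-0.5000,0.0000); lever o_n−o_2 = (4.7141,0.1651,4.3301)
cross product → J_v[:, 2] = (-2.1651,-3.7500,2.5000)
J_ω[:, 2] = z_2
entry J[1][2] = -3.7500

-3.750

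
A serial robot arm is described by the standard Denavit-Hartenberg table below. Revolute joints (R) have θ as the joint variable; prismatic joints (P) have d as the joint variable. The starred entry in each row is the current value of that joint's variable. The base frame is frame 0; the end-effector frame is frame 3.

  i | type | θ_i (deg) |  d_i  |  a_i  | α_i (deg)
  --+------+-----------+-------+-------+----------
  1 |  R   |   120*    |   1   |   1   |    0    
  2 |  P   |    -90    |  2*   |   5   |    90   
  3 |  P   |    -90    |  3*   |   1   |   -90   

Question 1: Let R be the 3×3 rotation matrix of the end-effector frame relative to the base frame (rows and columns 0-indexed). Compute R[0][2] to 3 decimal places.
0.866

End-effector z-axis (col 2 of R) = (0.8660,0.5000,0.0000)
R[0][2] = 0.8660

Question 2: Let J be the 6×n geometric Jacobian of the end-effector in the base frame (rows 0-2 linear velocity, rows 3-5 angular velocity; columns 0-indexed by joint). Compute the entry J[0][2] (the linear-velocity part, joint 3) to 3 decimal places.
prismatic axis z_2 = (0.5000,-0.8660,0.0000)
J_v[:, 2] = z_2; J_ω[:, 2] = (0,0,0)
entry J[0][2] = 0.5000

0.500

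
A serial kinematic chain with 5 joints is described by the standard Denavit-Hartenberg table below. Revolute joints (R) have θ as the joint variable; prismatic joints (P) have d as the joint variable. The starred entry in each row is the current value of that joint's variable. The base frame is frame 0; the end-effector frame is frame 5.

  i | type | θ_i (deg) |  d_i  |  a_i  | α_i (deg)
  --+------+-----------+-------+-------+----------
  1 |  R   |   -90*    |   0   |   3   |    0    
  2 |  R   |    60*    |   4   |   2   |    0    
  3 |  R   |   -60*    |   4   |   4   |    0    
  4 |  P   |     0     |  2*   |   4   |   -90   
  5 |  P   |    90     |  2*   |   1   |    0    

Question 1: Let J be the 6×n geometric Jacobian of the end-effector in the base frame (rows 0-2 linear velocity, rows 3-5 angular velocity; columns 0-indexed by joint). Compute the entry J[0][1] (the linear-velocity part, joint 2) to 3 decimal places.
axis z_1 = (0.0000,0.0000,1.0000); lever o_n−o_1 = (3.7321,-9.0000,9.0000)
cross product → J_v[:, 1] = (9.0000,3.7321,-0.0000)
J_ω[:, 1] = z_1
entry J[0][1] = 9.0000

9.000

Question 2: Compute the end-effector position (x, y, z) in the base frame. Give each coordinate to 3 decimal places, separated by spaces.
after link 1: o_1 = (0.0000, -3.0000, 0.0000)
after link 2: o_2 = (1.7321, -4.0000, 4.0000)
after link 3: o_3 = (1.7321, -8.0000, 8.0000)
after link 4: o_4 = (1.7321, -12.0000, 10.0000)
after link 5: o_5 = (3.7321, -12.0000, 9.0000)

3.732 -12.000 9.000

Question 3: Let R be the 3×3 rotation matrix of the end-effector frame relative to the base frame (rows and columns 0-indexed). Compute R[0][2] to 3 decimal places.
1.000

End-effector z-axis (col 2 of R) = (1.0000,0.0000,0.0000)
R[0][2] = 1.0000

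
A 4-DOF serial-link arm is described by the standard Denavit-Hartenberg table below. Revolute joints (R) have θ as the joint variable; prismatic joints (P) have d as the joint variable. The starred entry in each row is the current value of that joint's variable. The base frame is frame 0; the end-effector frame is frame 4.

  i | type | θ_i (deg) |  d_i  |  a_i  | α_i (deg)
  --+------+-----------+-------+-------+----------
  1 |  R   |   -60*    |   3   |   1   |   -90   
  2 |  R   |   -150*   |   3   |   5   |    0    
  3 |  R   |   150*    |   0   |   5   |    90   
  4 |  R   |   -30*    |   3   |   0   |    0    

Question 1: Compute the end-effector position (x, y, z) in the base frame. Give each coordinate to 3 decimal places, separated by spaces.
after link 1: o_1 = (0.5000, -0.8660, 3.0000)
after link 2: o_2 = (0.9330, 4.3840, 5.5000)
after link 3: o_3 = (3.4330, 0.0538, 5.5000)
after link 4: o_4 = (3.4330, 0.0538, 8.5000)

3.433 0.054 8.500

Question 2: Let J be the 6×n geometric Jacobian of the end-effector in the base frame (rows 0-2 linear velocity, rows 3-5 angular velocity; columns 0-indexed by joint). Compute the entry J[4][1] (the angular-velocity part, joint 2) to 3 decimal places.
axis z_1 = (0.8660,0.5000,0.0000); lever o_n−o_1 = (2.9330,0.9199,5.5000)
cross product → J_v[:, 1] = (2.7500,-4.7631,-0.6699)
J_ω[:, 1] = z_1
entry J[4][1] = 0.5000

0.500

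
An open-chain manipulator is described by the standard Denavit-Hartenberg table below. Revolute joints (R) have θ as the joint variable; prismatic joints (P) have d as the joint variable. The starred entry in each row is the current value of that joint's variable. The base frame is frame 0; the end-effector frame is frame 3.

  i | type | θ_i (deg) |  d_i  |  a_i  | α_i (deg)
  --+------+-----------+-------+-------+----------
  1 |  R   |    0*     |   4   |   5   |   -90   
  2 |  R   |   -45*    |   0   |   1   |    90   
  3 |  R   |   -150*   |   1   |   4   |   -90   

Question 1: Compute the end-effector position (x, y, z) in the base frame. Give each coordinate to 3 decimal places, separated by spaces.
after link 1: o_1 = (5.0000, 0.0000, 4.0000)
after link 2: o_2 = (5.7071, -0.0000, 4.7071)
after link 3: o_3 = (2.5505, -2.0000, 2.9647)

2.551 -2.000 2.965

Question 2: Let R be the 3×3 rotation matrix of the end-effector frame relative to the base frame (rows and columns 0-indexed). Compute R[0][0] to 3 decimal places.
End-effector x-axis (col 0 of R) = (-0.6124,-0.5000,-0.6124)
R[0][0] = -0.6124

-0.612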